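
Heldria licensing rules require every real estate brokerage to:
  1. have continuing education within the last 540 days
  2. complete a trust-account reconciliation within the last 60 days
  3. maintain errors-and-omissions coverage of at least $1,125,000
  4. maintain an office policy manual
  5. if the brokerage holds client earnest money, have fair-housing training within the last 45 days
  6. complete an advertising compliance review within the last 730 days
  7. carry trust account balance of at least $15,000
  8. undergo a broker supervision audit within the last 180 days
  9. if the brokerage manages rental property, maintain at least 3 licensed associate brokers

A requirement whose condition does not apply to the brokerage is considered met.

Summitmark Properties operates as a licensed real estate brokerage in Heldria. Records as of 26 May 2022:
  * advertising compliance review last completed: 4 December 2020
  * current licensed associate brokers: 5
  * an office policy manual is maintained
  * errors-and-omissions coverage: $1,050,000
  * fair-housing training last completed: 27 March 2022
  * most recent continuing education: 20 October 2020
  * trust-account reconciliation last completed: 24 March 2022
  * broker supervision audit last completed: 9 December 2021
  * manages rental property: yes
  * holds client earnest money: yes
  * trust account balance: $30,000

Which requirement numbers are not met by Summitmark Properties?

1, 2, 3, 5

1. continuing education 583 days ago vs limit 540 → not met
2. trust-account reconciliation 63 days ago vs limit 60 → not met
3. errors-and-omissions coverage $1,050,000 < $1,125,000 → not met
4. office policy manual present → met
5. condition 'holds client earnest money' holds; fair-housing training 60 days ago vs limit 45 → not met
6. advertising compliance review 538 days ago vs limit 730 → met
7. trust account balance $30,000 ≥ $15,000 → met
8. broker supervision audit 168 days ago vs limit 180 → met
9. condition 'manages rental property' holds; licensed associate brokers 5 ≥ 3 → met
Not met: 1, 2, 3, 5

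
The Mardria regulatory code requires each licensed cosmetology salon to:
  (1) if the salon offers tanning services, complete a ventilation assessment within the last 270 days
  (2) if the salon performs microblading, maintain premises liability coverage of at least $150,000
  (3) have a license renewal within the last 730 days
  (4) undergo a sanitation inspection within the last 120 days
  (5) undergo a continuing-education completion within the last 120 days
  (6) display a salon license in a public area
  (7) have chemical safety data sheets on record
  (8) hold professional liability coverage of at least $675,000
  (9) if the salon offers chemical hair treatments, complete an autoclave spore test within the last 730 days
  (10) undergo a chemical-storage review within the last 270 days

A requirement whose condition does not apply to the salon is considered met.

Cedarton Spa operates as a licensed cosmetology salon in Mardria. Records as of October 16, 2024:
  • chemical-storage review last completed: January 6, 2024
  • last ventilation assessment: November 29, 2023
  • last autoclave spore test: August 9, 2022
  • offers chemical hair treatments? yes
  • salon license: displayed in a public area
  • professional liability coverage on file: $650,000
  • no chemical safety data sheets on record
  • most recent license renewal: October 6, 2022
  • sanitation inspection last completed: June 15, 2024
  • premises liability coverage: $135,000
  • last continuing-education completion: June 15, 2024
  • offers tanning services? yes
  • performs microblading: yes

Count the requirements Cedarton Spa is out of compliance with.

1. condition 'offers tanning services' holds; ventilation assessment 322 days ago vs limit 270 → not met
2. condition 'performs microblading' holds; premises liability coverage $135,000 < $150,000 → not met
3. license renewal 741 days ago vs limit 730 → not met
4. sanitation inspection 123 days ago vs limit 120 → not met
5. continuing-education completion 123 days ago vs limit 120 → not met
6. salon license present → met
7. chemical safety data sheets absent → not met
8. professional liability coverage $650,000 < $675,000 → not met
9. condition 'offers chemical hair treatments' holds; autoclave spore test 799 days ago vs limit 730 → not met
10. chemical-storage review 284 days ago vs limit 270 → not met
Not met: 9 of 10

9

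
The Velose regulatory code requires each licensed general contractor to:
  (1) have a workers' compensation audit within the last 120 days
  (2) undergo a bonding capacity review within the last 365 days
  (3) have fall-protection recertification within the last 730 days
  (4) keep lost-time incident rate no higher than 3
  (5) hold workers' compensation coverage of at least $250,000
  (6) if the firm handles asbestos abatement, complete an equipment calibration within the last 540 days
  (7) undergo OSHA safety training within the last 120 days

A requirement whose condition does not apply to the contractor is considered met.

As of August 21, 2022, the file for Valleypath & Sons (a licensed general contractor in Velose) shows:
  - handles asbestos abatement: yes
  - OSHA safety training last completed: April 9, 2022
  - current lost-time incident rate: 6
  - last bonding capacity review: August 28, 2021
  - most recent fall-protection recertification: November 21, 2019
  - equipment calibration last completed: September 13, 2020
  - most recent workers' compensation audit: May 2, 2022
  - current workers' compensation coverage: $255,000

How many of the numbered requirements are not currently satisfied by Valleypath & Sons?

1. workers' compensation audit 111 days ago vs limit 120 → met
2. bonding capacity review 358 days ago vs limit 365 → met
3. fall-protection recertification 1004 days ago vs limit 730 → not met
4. lost-time incident rate 6 > 3 → not met
5. workers' compensation coverage $255,000 ≥ $250,000 → met
6. condition 'handles asbestos abatement' holds; equipment calibration 707 days ago vs limit 540 → not met
7. OSHA safety training 134 days ago vs limit 120 → not met
Not met: 4 of 7

4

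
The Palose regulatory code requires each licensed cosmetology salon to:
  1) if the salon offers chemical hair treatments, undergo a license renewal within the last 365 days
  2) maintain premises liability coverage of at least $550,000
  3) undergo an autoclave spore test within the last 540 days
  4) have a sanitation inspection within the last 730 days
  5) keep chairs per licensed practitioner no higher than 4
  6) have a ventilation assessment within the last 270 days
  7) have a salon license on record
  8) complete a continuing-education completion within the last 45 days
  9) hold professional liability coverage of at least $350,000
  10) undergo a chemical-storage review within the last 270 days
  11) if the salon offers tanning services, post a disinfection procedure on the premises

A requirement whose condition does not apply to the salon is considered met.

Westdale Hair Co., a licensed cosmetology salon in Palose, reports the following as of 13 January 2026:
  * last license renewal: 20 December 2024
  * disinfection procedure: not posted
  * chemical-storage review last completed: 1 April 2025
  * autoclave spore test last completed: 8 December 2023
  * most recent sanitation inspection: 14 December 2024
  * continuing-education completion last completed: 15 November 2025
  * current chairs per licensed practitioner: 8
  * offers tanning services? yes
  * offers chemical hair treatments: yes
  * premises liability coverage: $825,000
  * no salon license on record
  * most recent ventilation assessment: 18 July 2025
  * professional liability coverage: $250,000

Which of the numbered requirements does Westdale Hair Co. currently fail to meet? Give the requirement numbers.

1, 3, 5, 7, 8, 9, 10, 11

1. condition 'offers chemical hair treatments' holds; license renewal 389 days ago vs limit 365 → not met
2. premises liability coverage $825,000 ≥ $550,000 → met
3. autoclave spore test 767 days ago vs limit 540 → not met
4. sanitation inspection 395 days ago vs limit 730 → met
5. chairs per licensed practitioner 8 > 4 → not met
6. ventilation assessment 179 days ago vs limit 270 → met
7. salon license absent → not met
8. continuing-education completion 59 days ago vs limit 45 → not met
9. professional liability coverage $250,000 < $350,000 → not met
10. chemical-storage review 287 days ago vs limit 270 → not met
11. condition 'offers tanning services' holds; disinfection procedure absent → not met
Not met: 1, 3, 5, 7, 8, 9, 10, 11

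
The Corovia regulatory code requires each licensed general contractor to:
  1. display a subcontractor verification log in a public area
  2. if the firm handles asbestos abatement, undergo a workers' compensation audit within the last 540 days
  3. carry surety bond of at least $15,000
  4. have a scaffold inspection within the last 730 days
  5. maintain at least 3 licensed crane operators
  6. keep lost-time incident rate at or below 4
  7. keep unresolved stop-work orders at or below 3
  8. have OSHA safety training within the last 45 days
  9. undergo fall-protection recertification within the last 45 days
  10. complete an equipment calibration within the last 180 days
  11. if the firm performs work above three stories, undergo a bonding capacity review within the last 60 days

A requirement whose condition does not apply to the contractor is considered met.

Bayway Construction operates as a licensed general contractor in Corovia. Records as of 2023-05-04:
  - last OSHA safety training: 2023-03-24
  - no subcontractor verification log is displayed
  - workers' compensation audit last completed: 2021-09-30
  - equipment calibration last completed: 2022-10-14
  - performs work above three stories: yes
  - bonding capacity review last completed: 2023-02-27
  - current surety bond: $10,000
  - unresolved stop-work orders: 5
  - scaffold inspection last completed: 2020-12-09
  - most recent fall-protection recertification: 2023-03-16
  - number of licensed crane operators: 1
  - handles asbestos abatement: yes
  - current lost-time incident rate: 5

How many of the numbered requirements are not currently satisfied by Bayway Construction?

1. subcontractor verification log absent → not met
2. condition 'handles asbestos abatement' holds; workers' compensation audit 581 days ago vs limit 540 → not met
3. surety bond $10,000 < $15,000 → not met
4. scaffold inspection 876 days ago vs limit 730 → not met
5. licensed crane operators 1 < 3 → not met
6. lost-time incident rate 5 > 4 → not met
7. unresolved stop-work orders 5 > 3 → not met
8. OSHA safety training 41 days ago vs limit 45 → met
9. fall-protection recertification 49 days ago vs limit 45 → not met
10. equipment calibration 202 days ago vs limit 180 → not met
11. condition 'performs work above three stories' holds; bonding capacity review 66 days ago vs limit 60 → not met
Not met: 10 of 11

10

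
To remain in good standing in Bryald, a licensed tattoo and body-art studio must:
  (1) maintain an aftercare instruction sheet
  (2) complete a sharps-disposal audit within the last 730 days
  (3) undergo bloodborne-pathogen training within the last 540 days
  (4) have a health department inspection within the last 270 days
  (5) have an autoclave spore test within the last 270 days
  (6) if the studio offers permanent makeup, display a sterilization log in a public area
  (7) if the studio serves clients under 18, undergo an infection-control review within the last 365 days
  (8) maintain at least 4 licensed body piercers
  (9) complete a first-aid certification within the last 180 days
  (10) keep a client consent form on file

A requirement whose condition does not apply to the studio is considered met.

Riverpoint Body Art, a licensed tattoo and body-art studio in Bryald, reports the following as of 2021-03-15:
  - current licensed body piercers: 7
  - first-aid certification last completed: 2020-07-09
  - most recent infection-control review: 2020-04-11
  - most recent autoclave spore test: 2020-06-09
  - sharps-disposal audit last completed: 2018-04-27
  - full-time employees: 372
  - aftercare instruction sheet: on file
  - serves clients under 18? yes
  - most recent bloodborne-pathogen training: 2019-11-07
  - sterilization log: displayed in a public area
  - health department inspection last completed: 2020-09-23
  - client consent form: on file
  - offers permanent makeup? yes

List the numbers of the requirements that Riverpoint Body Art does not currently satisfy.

2, 5, 9

1. aftercare instruction sheet present → met
2. sharps-disposal audit 1053 days ago vs limit 730 → not met
3. bloodborne-pathogen training 494 days ago vs limit 540 → met
4. health department inspection 173 days ago vs limit 270 → met
5. autoclave spore test 279 days ago vs limit 270 → not met
6. condition 'offers permanent makeup' holds; sterilization log present → met
7. condition 'serves clients under 18' holds; infection-control review 338 days ago vs limit 365 → met
8. licensed body piercers 7 ≥ 4 → met
9. first-aid certification 249 days ago vs limit 180 → not met
10. client consent form present → met
Not met: 2, 5, 9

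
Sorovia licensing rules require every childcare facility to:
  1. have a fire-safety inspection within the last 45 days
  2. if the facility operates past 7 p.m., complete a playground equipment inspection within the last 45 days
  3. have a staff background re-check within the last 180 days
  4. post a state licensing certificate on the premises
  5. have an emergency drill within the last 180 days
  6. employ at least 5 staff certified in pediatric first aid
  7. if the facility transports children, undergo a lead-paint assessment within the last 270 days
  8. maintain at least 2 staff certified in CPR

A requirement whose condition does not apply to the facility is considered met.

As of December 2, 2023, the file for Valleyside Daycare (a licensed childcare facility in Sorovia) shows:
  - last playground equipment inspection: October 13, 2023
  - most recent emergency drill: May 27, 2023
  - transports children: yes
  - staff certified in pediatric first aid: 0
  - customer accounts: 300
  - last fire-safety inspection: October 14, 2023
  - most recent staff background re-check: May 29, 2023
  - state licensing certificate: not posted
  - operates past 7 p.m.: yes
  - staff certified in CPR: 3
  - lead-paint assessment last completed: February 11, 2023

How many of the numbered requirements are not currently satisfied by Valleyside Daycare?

1. fire-safety inspection 49 days ago vs limit 45 → not met
2. condition 'operates past 7 p.m.' holds; playground equipment inspection 50 days ago vs limit 45 → not met
3. staff background re-check 187 days ago vs limit 180 → not met
4. state licensing certificate absent → not met
5. emergency drill 189 days ago vs limit 180 → not met
6. staff certified in pediatric first aid 0 < 5 → not met
7. condition 'transports children' holds; lead-paint assessment 294 days ago vs limit 270 → not met
8. staff certified in CPR 3 ≥ 2 → met
Not met: 7 of 8

7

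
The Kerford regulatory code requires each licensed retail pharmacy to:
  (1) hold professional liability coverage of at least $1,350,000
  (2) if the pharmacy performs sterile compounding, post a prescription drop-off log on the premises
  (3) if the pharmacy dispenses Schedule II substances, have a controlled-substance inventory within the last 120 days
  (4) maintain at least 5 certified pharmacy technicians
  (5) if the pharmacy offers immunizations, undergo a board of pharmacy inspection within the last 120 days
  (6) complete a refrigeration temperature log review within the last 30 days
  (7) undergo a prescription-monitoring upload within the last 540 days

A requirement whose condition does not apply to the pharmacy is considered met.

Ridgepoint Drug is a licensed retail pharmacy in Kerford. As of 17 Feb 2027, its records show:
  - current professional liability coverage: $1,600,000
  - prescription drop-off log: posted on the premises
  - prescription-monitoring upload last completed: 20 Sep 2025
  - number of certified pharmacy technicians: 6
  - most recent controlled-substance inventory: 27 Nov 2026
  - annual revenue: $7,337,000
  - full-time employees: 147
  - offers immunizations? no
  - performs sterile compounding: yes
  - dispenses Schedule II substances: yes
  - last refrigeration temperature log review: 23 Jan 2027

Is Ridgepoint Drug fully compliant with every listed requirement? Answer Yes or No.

Yes

1. professional liability coverage $1,600,000 ≥ $1,350,000 → met
2. condition 'performs sterile compounding' holds; prescription drop-off log present → met
3. condition 'dispenses Schedule II substances' holds; controlled-substance inventory 82 days ago vs limit 120 → met
4. certified pharmacy technicians 6 ≥ 5 → met
5. condition 'offers immunizations' does not hold → requirement n/a → met
6. refrigeration temperature log review 25 days ago vs limit 30 → met
7. prescription-monitoring upload 515 days ago vs limit 540 → met
All met.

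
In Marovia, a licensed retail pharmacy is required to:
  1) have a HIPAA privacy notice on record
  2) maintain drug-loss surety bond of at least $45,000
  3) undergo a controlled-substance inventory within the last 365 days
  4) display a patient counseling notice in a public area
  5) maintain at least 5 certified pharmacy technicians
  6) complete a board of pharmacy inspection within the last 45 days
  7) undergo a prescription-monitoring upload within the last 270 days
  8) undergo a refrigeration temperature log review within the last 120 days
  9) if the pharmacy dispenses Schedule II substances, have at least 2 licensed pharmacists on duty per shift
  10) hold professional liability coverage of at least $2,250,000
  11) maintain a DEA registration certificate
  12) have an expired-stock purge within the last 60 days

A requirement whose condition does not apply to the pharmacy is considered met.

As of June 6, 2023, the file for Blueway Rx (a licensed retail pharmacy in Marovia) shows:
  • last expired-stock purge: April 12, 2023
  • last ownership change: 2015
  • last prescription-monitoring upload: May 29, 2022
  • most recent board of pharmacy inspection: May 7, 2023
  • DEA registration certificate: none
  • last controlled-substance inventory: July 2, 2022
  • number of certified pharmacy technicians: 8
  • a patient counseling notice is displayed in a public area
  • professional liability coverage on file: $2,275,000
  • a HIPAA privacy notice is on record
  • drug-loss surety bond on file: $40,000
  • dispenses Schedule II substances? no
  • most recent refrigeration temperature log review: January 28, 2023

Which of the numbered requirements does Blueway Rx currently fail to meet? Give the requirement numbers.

2, 7, 8, 11

1. HIPAA privacy notice present → met
2. drug-loss surety bond $40,000 < $45,000 → not met
3. controlled-substance inventory 339 days ago vs limit 365 → met
4. patient counseling notice present → met
5. certified pharmacy technicians 8 ≥ 5 → met
6. board of pharmacy inspection 30 days ago vs limit 45 → met
7. prescription-monitoring upload 373 days ago vs limit 270 → not met
8. refrigeration temperature log review 129 days ago vs limit 120 → not met
9. condition 'dispenses Schedule II substances' does not hold → requirement n/a → met
10. professional liability coverage $2,275,000 ≥ $2,250,000 → met
11. DEA registration certificate absent → not met
12. expired-stock purge 55 days ago vs limit 60 → met
Not met: 2, 7, 8, 11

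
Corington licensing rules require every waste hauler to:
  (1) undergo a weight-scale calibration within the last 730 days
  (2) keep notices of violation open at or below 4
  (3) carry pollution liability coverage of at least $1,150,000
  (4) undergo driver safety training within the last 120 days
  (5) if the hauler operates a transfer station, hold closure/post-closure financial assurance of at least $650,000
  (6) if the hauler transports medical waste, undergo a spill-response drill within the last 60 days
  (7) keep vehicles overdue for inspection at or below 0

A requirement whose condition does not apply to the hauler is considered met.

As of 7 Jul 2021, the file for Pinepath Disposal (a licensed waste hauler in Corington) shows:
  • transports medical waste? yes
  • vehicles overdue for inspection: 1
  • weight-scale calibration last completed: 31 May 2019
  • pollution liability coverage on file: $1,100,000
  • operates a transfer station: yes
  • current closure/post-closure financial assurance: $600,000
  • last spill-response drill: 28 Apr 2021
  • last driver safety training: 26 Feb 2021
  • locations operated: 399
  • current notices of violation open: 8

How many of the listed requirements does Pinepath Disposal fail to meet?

1. weight-scale calibration 768 days ago vs limit 730 → not met
2. notices of violation open 8 > 4 → not met
3. pollution liability coverage $1,100,000 < $1,150,000 → not met
4. driver safety training 131 days ago vs limit 120 → not met
5. condition 'operates a transfer station' holds; closure/post-closure financial assurance $600,000 < $650,000 → not met
6. condition 'transports medical waste' holds; spill-response drill 70 days ago vs limit 60 → not met
7. vehicles overdue for inspection 1 > 0 → not met
Not met: 7 of 7

7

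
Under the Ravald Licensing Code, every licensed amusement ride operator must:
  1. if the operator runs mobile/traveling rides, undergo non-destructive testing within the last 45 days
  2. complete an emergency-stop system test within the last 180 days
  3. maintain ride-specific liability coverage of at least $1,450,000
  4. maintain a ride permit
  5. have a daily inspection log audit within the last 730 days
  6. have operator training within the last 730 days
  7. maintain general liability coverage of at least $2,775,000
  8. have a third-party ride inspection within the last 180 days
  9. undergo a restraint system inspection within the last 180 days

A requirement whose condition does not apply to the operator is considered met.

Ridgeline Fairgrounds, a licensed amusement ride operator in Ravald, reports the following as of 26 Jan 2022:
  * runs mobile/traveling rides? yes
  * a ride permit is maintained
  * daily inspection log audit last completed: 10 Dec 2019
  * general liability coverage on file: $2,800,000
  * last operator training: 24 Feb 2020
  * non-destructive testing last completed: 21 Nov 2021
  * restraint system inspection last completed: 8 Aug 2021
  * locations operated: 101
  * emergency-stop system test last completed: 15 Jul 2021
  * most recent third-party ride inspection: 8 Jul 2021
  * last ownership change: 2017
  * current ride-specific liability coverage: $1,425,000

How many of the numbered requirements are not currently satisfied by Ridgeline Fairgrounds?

5

1. condition 'runs mobile/traveling rides' holds; non-destructive testing 66 days ago vs limit 45 → not met
2. emergency-stop system test 195 days ago vs limit 180 → not met
3. ride-specific liability coverage $1,425,000 < $1,450,000 → not met
4. ride permit present → met
5. daily inspection log audit 778 days ago vs limit 730 → not met
6. operator training 702 days ago vs limit 730 → met
7. general liability coverage $2,800,000 ≥ $2,775,000 → met
8. third-party ride inspection 202 days ago vs limit 180 → not met
9. restraint system inspection 171 days ago vs limit 180 → met
Not met: 5 of 9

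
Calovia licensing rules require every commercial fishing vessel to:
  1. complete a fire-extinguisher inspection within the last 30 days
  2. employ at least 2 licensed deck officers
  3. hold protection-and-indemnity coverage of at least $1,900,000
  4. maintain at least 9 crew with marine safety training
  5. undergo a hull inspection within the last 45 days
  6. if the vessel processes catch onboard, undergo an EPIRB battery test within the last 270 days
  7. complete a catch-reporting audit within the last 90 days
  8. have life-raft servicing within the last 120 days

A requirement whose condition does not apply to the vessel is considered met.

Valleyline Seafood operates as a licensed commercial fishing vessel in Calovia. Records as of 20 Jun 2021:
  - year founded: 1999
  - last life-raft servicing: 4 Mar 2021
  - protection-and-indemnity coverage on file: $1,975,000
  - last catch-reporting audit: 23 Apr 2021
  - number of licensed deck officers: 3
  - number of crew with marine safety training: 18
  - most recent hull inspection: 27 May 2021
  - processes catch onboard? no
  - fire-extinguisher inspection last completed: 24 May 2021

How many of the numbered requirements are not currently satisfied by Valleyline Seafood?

0

1. fire-extinguisher inspection 27 days ago vs limit 30 → met
2. licensed deck officers 3 ≥ 2 → met
3. protection-and-indemnity coverage $1,975,000 ≥ $1,900,000 → met
4. crew with marine safety training 18 ≥ 9 → met
5. hull inspection 24 days ago vs limit 45 → met
6. condition 'processes catch onboard' does not hold → requirement n/a → met
7. catch-reporting audit 58 days ago vs limit 90 → met
8. life-raft servicing 108 days ago vs limit 120 → met
Not met: 0 of 8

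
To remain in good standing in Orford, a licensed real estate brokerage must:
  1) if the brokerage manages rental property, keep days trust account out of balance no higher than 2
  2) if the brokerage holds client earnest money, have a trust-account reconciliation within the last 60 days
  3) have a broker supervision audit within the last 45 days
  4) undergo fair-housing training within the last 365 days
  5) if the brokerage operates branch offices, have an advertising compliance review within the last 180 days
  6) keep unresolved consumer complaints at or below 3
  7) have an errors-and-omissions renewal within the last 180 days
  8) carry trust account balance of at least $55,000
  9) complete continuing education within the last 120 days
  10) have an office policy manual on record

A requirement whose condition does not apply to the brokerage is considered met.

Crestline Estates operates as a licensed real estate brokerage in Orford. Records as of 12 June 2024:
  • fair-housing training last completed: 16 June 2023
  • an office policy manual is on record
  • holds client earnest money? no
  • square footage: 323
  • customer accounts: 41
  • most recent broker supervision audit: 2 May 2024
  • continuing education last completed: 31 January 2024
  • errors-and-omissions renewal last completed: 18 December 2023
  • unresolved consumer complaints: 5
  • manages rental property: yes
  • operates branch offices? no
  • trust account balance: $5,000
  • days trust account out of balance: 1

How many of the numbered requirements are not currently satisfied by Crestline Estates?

1. condition 'manages rental property' holds; days trust account out of balance 1 ≤ 2 → met
2. condition 'holds client earnest money' does not hold → requirement n/a → met
3. broker supervision audit 41 days ago vs limit 45 → met
4. fair-housing training 362 days ago vs limit 365 → met
5. condition 'operates branch offices' does not hold → requirement n/a → met
6. unresolved consumer complaints 5 > 3 → not met
7. errors-and-omissions renewal 177 days ago vs limit 180 → met
8. trust account balance $5,000 < $55,000 → not met
9. continuing education 133 days ago vs limit 120 → not met
10. office policy manual present → met
Not met: 3 of 10

3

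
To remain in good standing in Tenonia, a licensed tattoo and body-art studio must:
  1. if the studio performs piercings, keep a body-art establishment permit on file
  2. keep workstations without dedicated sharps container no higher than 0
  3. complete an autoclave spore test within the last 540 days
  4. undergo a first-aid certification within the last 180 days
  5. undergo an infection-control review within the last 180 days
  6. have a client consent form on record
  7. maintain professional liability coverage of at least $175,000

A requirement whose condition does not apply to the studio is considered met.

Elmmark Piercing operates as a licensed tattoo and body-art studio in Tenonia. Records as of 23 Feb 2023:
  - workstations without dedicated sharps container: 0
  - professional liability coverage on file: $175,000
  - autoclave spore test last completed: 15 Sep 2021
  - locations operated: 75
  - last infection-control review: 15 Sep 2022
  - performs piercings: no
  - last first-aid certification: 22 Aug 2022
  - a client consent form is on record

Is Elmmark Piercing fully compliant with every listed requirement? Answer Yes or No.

No

1. condition 'performs piercings' does not hold → requirement n/a → met
2. workstations without dedicated sharps container 0 ≤ 0 → met
3. autoclave spore test 526 days ago vs limit 540 → met
4. first-aid certification 185 days ago vs limit 180 → not met
5. infection-control review 161 days ago vs limit 180 → met
6. client consent form present → met
7. professional liability coverage $175,000 ≥ $175,000 → met
Not met: 4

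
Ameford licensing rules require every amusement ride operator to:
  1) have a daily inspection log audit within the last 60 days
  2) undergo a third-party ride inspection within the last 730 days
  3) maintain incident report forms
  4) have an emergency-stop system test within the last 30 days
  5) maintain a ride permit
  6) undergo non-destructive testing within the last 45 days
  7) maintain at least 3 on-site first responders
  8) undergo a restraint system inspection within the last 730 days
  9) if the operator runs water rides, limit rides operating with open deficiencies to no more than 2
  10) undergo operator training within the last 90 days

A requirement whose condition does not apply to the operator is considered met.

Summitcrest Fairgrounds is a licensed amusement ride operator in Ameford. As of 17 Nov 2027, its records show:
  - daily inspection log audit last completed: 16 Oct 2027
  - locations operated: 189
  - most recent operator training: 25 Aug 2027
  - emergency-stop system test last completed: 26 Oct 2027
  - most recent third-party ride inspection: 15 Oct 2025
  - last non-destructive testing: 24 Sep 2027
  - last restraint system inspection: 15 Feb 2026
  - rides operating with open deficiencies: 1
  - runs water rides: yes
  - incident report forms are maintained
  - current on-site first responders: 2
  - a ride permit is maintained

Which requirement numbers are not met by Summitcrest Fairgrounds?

1. daily inspection log audit 32 days ago vs limit 60 → met
2. third-party ride inspection 763 days ago vs limit 730 → not met
3. incident report forms present → met
4. emergency-stop system test 22 days ago vs limit 30 → met
5. ride permit present → met
6. non-destructive testing 54 days ago vs limit 45 → not met
7. on-site first responders 2 < 3 → not met
8. restraint system inspection 640 days ago vs limit 730 → met
9. condition 'runs water rides' holds; rides operating with open deficiencies 1 ≤ 2 → met
10. operator training 84 days ago vs limit 90 → met
Not met: 2, 6, 7

2, 6, 7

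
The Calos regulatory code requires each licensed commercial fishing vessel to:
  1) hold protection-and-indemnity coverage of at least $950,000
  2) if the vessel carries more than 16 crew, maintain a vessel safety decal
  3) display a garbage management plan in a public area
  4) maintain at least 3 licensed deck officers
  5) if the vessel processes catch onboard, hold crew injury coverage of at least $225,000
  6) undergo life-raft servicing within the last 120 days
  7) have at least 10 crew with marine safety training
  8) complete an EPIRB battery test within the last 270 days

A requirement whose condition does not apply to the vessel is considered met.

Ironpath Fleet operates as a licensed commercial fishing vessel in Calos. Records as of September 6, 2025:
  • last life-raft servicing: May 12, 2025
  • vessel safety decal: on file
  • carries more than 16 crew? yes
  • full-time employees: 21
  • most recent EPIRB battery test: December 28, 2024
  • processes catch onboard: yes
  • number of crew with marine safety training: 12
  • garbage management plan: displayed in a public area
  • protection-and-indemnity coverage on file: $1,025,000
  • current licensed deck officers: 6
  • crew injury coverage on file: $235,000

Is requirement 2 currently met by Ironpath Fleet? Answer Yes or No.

2. condition 'carries more than 16 crew' holds; vessel safety decal present → met

Yes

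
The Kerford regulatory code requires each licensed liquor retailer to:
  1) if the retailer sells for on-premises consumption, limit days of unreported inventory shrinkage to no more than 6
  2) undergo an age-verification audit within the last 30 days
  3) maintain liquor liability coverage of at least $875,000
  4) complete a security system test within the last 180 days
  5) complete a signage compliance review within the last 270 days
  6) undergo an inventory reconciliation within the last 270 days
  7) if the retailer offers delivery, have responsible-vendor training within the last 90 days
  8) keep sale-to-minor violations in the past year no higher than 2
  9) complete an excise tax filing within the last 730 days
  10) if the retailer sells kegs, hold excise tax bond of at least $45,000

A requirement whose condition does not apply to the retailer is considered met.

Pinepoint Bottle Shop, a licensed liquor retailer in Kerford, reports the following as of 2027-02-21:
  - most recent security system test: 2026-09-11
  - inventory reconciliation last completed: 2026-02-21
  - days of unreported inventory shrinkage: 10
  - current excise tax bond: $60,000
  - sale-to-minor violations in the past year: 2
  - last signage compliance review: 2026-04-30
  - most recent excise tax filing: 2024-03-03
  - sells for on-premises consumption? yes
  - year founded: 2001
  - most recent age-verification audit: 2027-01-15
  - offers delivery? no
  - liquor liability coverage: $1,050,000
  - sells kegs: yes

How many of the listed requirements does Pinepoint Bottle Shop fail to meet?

5

1. condition 'sells for on-premises consumption' holds; days of unreported inventory shrinkage 10 > 6 → not met
2. age-verification audit 37 days ago vs limit 30 → not met
3. liquor liability coverage $1,050,000 ≥ $875,000 → met
4. security system test 163 days ago vs limit 180 → met
5. signage compliance review 297 days ago vs limit 270 → not met
6. inventory reconciliation 365 days ago vs limit 270 → not met
7. condition 'offers delivery' does not hold → requirement n/a → met
8. sale-to-minor violations in the past year 2 ≤ 2 → met
9. excise tax filing 1085 days ago vs limit 730 → not met
10. condition 'sells kegs' holds; excise tax bond $60,000 ≥ $45,000 → met
Not met: 5 of 10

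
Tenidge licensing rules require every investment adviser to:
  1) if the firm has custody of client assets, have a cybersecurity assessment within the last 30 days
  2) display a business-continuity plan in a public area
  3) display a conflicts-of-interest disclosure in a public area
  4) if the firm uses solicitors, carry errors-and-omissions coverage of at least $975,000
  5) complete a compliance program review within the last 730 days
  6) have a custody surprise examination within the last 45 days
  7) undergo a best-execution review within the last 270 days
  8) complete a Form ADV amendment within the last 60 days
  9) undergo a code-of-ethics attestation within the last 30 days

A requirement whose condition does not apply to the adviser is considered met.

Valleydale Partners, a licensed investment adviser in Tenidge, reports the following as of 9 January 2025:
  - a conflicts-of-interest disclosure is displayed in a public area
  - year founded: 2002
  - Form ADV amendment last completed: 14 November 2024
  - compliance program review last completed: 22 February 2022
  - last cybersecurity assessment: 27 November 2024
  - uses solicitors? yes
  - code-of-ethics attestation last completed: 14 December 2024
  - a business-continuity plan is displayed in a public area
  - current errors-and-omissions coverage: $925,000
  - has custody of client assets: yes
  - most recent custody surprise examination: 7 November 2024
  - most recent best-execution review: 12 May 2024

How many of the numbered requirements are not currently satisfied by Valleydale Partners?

1. condition 'has custody of client assets' holds; cybersecurity assessment 43 days ago vs limit 30 → not met
2. business-continuity plan present → met
3. conflicts-of-interest disclosure present → met
4. condition 'uses solicitors' holds; errors-and-omissions coverage $925,000 < $975,000 → not met
5. compliance program review 1052 days ago vs limit 730 → not met
6. custody surprise examination 63 days ago vs limit 45 → not met
7. best-execution review 242 days ago vs limit 270 → met
8. Form ADV amendment 56 days ago vs limit 60 → met
9. code-of-ethics attestation 26 days ago vs limit 30 → met
Not met: 4 of 9

4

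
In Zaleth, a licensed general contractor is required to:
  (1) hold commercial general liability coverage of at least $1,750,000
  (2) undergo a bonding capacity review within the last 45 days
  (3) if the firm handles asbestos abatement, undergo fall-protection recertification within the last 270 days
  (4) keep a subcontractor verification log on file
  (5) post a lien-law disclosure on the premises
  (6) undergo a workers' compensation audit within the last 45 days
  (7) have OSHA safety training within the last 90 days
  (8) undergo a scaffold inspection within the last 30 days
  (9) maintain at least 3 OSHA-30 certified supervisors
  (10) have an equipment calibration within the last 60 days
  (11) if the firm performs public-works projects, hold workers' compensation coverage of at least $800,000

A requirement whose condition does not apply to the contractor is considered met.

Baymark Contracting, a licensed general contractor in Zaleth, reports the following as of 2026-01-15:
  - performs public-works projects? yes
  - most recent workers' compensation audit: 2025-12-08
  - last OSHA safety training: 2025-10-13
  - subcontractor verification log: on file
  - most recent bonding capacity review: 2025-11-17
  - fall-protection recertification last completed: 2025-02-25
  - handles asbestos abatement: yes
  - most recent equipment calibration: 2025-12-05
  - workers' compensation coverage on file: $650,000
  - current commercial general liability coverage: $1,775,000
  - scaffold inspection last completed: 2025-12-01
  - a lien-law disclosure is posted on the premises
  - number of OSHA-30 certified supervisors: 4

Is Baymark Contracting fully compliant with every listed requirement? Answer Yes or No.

No

1. commercial general liability coverage $1,775,000 ≥ $1,750,000 → met
2. bonding capacity review 59 days ago vs limit 45 → not met
3. condition 'handles asbestos abatement' holds; fall-protection recertification 324 days ago vs limit 270 → not met
4. subcontractor verification log present → met
5. lien-law disclosure present → met
6. workers' compensation audit 38 days ago vs limit 45 → met
7. OSHA safety training 94 days ago vs limit 90 → not met
8. scaffold inspection 45 days ago vs limit 30 → not met
9. OSHA-30 certified supervisors 4 ≥ 3 → met
10. equipment calibration 41 days ago vs limit 60 → met
11. condition 'performs public-works projects' holds; workers' compensation coverage $650,000 < $800,000 → not met
Not met: 2, 3, 7, 8, 11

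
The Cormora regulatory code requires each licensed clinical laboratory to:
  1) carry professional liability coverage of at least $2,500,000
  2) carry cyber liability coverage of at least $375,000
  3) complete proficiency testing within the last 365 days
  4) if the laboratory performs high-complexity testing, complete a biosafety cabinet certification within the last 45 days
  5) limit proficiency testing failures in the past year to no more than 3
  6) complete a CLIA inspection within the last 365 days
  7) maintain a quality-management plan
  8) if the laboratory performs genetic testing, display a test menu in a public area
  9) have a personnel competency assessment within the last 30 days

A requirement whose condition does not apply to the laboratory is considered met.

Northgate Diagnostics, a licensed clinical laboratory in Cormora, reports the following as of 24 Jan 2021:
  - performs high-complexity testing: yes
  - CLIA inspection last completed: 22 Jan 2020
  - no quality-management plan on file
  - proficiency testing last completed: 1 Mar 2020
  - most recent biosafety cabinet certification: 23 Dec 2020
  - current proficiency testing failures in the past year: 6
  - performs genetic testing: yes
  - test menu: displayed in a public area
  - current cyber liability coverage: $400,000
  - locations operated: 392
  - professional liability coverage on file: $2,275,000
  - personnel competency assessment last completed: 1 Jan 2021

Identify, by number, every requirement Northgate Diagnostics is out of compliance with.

1. professional liability coverage $2,275,000 < $2,500,000 → not met
2. cyber liability coverage $400,000 ≥ $375,000 → met
3. proficiency testing 329 days ago vs limit 365 → met
4. condition 'performs high-complexity testing' holds; biosafety cabinet certification 32 days ago vs limit 45 → met
5. proficiency testing failures in the past year 6 > 3 → not met
6. CLIA inspection 368 days ago vs limit 365 → not met
7. quality-management plan absent → not met
8. condition 'performs genetic testing' holds; test menu present → met
9. personnel competency assessment 23 days ago vs limit 30 → met
Not met: 1, 5, 6, 7

1, 5, 6, 7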